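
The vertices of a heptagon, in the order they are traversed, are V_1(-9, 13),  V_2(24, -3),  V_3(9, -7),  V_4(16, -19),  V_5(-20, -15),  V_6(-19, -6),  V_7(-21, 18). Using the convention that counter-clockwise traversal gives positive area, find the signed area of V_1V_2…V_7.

Apply Gauss's area formula: 2A = Σ (x_i·y_{i+1} − x_{i+1}·y_i), indices taken mod 7.
Σ = (-285) + (-141) + (-59) + (-620) + (-165) + (-468) + (-111) = -1849
Signed area = Σ/2 = -924.5 (negative ⇒ clockwise traversal).

-924.5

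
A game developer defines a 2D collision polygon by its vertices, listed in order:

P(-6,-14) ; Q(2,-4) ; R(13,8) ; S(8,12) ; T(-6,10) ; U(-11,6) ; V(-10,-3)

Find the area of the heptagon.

Apply Gauss's area formula: 2A = Σ (x_i·y_{i+1} − x_{i+1}·y_i), indices taken mod 7.
Σ = (52) + (68) + (92) + (152) + (74) + (93) + (122) = 653
Area = |Σ|/2 = 326.5.

326.5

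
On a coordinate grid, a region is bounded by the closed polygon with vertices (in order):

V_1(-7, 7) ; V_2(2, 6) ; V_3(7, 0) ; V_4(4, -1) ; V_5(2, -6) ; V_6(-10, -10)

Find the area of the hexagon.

173.5

Σ = (-56) + (-42) + (-7) + (-22) + (-80) + (-140) = -347
Area = |Σ|/2 = 173.5.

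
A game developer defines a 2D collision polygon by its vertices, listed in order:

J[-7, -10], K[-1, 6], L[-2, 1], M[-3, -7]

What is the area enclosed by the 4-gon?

Apply the shoelace (surveyor's) formula: 2A = Σ (x_i·y_{i+1} − x_{i+1}·y_i), indices taken mod 4.
Σ = (-52) + (11) + (17) + (-19) = -43
Area = |Σ|/2 = 21.5.

21.5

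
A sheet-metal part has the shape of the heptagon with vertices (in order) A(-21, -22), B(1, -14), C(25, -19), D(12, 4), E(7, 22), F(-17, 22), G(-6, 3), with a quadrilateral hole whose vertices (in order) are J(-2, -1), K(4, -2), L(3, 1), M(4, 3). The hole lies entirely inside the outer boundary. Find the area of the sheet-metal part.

995

Outer boundary:
Apply the shoelace formula: 2A = Σ (x_i·y_{i+1} − x_{i+1}·y_i), indices taken mod 7.
Σ = (316) + (331) + (328) + (236) + (528) + (81) + (195) = 2015
Area = |Σ|/2 = 1007.5.
Hole:
Apply Gauss's area formula: 2A = Σ (x_i·y_{i+1} − x_{i+1}·y_i), indices taken mod 4.
Σ = (8) + (10) + (5) + (2) = 25
Area = |Σ|/2 = 12.5.
Net area = 1007.5 − 12.5 = 995.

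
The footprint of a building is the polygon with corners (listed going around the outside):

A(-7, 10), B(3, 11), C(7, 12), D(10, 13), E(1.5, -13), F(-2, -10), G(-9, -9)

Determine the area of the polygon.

296.25

Apply the surveyor's formula: 2A = Σ (x_i·y_{i+1} − x_{i+1}·y_i), indices taken mod 7.
A→B: (-7)(11) − (3)(10) = -107
B→C: (3)(12) − (7)(11) = -41
C→D: (7)(13) − (10)(12) = -29
D→E: (10)(-13) − (1.5)(13) = -149.5
E→F: (1.5)(-10) − (-2)(-13) = -41
F→G: (-2)(-9) − (-9)(-10) = -72
G→A: (-9)(10) − (-7)(-9) = -153
Σ = -592.5
Area = |Σ|/2 = 296.25.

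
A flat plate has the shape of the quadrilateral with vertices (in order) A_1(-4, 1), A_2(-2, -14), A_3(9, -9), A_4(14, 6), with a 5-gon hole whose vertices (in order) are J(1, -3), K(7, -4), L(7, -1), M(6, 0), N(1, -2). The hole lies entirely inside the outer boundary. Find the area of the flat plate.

Outer boundary:
A_1→A_2: (-4)(-14) − (-2)(1) = 58
A_2→A_3: (-2)(-9) − (9)(-14) = 144
A_3→A_4: (9)(6) − (14)(-9) = 180
A_4→A_1: (14)(1) − (-4)(6) = 38
Σ = 420
Area = |Σ|/2 = 210.
Hole:
Σ = (17) + (21) + (6) + (-12) + (-1) = 31
Area = |Σ|/2 = 15.5.
Net area = 210 − 15.5 = 194.5.

194.5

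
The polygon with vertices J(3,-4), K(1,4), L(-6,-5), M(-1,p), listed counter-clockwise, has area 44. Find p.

Write out the shoelace sum; only the two edges meeting at M involve p:
2·Area = [((-6)·p − (-1)·(-5)) + ((-1)·(-4) − 3·p)] + 35
       = -9·p + 34 = 88
⇒ p = -6.

-6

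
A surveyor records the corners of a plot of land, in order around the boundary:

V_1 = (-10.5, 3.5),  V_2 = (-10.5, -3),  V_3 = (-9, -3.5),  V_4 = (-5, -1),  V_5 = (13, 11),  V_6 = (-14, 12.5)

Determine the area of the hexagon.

Σ = (68.25) + (9.75) + (-8.5) + (-42) + (316.5) + (82.25) = 426.25
Area = |Σ|/2 = 213.125.

213.125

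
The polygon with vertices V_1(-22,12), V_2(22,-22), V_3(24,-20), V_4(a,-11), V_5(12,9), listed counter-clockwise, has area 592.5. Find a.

23

Write out the shoelace sum; only the two edges meeting at V_4 involve a:
2·Area = [(24·(-11) − a·(-20)) + (a·9 − 12·(-11))] + 650
       = 29·a + 518 = 1185
⇒ a = 23.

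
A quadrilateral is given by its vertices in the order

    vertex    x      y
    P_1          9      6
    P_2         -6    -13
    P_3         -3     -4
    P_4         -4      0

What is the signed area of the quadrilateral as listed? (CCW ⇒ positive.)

-68

Σ = (-81) + (-15) + (-16) + (-24) = -136
Signed area = Σ/2 = -68 (negative ⇒ clockwise traversal).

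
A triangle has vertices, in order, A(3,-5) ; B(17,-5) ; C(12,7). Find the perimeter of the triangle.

|AB| = √((14)² + (0)²) = √196 = 14
|BC| = √((-5)² + (12)²) = √169 = 13
|CA| = √((-9)² + (-12)²) = √225 = 15
Perimeter = 14 + 13 + 15 = 42.

42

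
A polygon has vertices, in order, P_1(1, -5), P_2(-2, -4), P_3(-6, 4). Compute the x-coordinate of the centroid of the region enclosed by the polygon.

-7/3

Apply the surveyor's formula. First the cross-terms c_i = x_i·y_{i+1} − x_{i+1}·y_i:
  -14, -32, 26  ⇒  2A = -20, A = -10.
Then Σ (x_i + x_{i+1})·c_i = 140, so x̄ = 140 / (6·(-10)) = -7/3.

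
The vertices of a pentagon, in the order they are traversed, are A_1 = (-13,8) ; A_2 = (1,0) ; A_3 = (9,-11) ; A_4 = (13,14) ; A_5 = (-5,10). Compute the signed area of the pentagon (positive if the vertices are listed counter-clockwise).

270

Cross-terms: -8, -11, 269, 200, 90  ⇒  Σ = 540
Signed area = Σ/2 = 270 (positive ⇒ counter-clockwise traversal).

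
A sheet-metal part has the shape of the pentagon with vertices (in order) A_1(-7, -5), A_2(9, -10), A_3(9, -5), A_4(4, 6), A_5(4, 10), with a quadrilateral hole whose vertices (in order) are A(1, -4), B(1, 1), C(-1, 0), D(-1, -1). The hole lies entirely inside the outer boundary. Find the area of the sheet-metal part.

Outer boundary:
Σ = (115) + (45) + (74) + (16) + (50) = 300
Area = |Σ|/2 = 150.
Hole:
Σ = (5) + (1) + (1) + (5) = 12
Area = |Σ|/2 = 6.
Net area = 150 − 6 = 144.

144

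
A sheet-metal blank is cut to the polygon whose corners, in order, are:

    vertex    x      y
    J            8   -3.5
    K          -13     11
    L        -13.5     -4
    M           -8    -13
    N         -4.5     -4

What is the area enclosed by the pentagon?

Apply the shoelace (surveyor's) formula: 2A = Σ (x_i·y_{i+1} − x_{i+1}·y_i), indices taken mod 5.
Σ = (42.5) + (200.5) + (143.5) + (-26.5) + (47.75) = 407.75
Area = |Σ|/2 = 203.875.

203.875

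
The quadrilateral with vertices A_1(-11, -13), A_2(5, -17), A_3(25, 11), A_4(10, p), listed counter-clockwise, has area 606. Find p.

Write out the shoelace sum; only the two edges meeting at A_4 involve p:
2·Area = [(25·p − 10·11) + (10·(-13) − (-11)·p)] + 732
       = 36·p + 492 = 1212
⇒ p = 20.

20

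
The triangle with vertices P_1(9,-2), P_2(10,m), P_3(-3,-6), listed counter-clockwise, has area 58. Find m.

8

The doubled signed area Σ (x_i y_{i+1} − x_{i+1} y_i) is linear in m.
With m=0 it equals 20; the coefficient of m is 12 (from the two edges through P_2).
So 12·m + 20 = 2·58 = 116 ⇒ m = 8.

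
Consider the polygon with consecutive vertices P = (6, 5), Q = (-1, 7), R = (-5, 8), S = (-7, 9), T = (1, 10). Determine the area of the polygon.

24.5

P→Q: (6)(7) − (-1)(5) = 47
Q→R: (-1)(8) − (-5)(7) = 27
R→S: (-5)(9) − (-7)(8) = 11
S→T: (-7)(10) − (1)(9) = -79
T→P: (1)(5) − (6)(10) = -55
Σ = -49
Area = |Σ|/2 = 24.5.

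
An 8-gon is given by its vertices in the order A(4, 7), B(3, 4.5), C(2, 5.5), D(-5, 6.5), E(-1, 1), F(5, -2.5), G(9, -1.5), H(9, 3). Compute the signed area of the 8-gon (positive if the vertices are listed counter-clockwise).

75.25

Apply the shoelace (surveyor's) formula: 2A = Σ (x_i·y_{i+1} − x_{i+1}·y_i), indices taken mod 8.
Σ = (-3) + (7.5) + (40.5) + (1.5) + (-2.5) + (15) + (40.5) + (51) = 150.5
Signed area = Σ/2 = 75.25 (positive ⇒ counter-clockwise traversal).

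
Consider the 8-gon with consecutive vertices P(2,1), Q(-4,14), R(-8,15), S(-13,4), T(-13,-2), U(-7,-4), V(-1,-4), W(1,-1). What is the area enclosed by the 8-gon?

197.5

Apply the surveyor's formula: 2A = Σ (x_i·y_{i+1} − x_{i+1}·y_i), indices taken mod 8.
Σ = (32) + (52) + (163) + (78) + (38) + (24) + (5) + (3) = 395
Area = |Σ|/2 = 197.5.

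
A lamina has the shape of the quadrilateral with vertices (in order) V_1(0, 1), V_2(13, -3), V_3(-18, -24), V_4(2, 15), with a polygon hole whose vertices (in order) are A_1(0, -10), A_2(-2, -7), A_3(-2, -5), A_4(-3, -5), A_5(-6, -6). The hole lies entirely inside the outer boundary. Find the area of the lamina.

Outer boundary:
Σ = (-13) + (-366) + (-222) + (2) = -599
Area = |Σ|/2 = 299.5.
Hole:
Apply Gauss's area formula: 2A = Σ (x_i·y_{i+1} − x_{i+1}·y_i), indices taken mod 5.
Σ = (-20) + (-4) + (-5) + (-12) + (60) = 19
Area = |Σ|/2 = 9.5.
Net area = 299.5 − 9.5 = 290.

290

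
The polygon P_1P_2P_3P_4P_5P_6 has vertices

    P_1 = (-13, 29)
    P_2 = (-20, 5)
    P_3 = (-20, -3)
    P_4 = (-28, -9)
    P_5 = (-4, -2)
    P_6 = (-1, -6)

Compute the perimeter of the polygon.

|P_1P_2| = √((-7)² + (-24)²) = √625 = 25
|P_2P_3| = √((0)² + (-8)²) = √64 = 8
|P_3P_4| = √((-8)² + (-6)²) = √100 = 10
|P_4P_5| = √((24)² + (7)²) = √625 = 25
|P_5P_6| = √((3)² + (-4)²) = √25 = 5
|P_6P_1| = √((-12)² + (35)²) = √1369 = 37
Perimeter = 25 + 8 + 10 + 25 + 5 + 37 = 110.

110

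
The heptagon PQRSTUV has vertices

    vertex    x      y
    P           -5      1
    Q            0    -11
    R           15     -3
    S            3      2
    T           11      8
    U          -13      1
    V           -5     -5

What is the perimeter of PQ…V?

94

|PQ| = √((5)² + (-12)²) = √169 = 13
|QR| = √((15)² + (8)²) = √289 = 17
|RS| = √((-12)² + (5)²) = √169 = 13
|ST| = √((8)² + (6)²) = √100 = 10
|TU| = √((-24)² + (-7)²) = √625 = 25
|UV| = √((8)² + (-6)²) = √100 = 10
|VP| = √((0)² + (6)²) = √36 = 6
Perimeter = 13 + 17 + 13 + 10 + 25 + 10 + 6 = 94.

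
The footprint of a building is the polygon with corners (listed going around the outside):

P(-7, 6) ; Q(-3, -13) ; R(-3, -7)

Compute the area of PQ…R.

Apply the shoelace (surveyor's) formula: 2A = Σ (x_i·y_{i+1} − x_{i+1}·y_i), indices taken mod 3.
P→Q: (-7)(-13) − (-3)(6) = 109
Q→R: (-3)(-7) − (-3)(-13) = -18
R→P: (-3)(6) − (-7)(-7) = -67
Σ = 24
Area = |Σ|/2 = 12.

12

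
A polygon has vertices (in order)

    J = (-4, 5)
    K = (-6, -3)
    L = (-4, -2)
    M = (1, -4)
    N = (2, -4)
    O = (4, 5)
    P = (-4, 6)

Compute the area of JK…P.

Apply the shoelace formula: 2A = Σ (x_i·y_{i+1} − x_{i+1}·y_i), indices taken mod 7.
Σ = (42) + (0) + (18) + (4) + (26) + (44) + (4) = 138
Area = |Σ|/2 = 69.

69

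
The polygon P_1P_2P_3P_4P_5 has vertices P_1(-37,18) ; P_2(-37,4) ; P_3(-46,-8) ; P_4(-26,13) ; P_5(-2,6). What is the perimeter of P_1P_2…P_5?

|P_1P_2| = √((0)² + (-14)²) = √196 = 14
|P_2P_3| = √((-9)² + (-12)²) = √225 = 15
|P_3P_4| = √((20)² + (21)²) = √841 = 29
|P_4P_5| = √((24)² + (-7)²) = √625 = 25
|P_5P_1| = √((-35)² + (12)²) = √1369 = 37
Perimeter = 14 + 15 + 29 + 25 + 37 = 120.

120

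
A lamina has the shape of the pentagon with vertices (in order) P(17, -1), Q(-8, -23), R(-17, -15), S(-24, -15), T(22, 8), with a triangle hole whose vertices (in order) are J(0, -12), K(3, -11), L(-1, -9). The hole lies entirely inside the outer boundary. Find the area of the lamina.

Outer boundary:
Apply the shoelace (surveyor's) formula: 2A = Σ (x_i·y_{i+1} − x_{i+1}·y_i), indices taken mod 5.
Cross-terms: -399, -271, -105, 138, -158  ⇒  Σ = -795
Area = |Σ|/2 = 397.5.
Hole:
Apply the shoelace (surveyor's) formula: 2A = Σ (x_i·y_{i+1} − x_{i+1}·y_i), indices taken mod 3.
J→K: (0)(-11) − (3)(-12) = 36
K→L: (3)(-9) − (-1)(-11) = -38
L→J: (-1)(-12) − (0)(-9) = 12
Σ = 10
Area = |Σ|/2 = 5.
Net area = 397.5 − 5 = 392.5.

392.5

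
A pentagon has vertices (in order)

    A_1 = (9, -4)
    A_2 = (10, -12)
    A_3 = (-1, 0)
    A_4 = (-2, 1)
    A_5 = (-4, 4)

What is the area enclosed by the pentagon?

Apply the shoelace formula: 2A = Σ (x_i·y_{i+1} − x_{i+1}·y_i), indices taken mod 5.
Σ = (-68) + (-12) + (-1) + (-4) + (-20) = -105
Area = |Σ|/2 = 52.5.

52.5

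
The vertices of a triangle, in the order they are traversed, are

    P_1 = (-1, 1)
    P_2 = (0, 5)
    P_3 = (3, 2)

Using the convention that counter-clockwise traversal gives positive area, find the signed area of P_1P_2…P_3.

-7.5

Apply the shoelace (surveyor's) formula: 2A = Σ (x_i·y_{i+1} − x_{i+1}·y_i), indices taken mod 3.
Σ = (-5) + (-15) + (5) = -15
Signed area = Σ/2 = -7.5 (negative ⇒ clockwise traversal).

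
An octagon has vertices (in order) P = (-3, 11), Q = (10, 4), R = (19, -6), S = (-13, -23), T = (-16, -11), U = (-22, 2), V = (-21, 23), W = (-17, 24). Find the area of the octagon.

982

Apply the shoelace formula: 2A = Σ (x_i·y_{i+1} − x_{i+1}·y_i), indices taken mod 8.
Σ = (-122) + (-136) + (-515) + (-225) + (-274) + (-464) + (-113) + (-115) = -1964
Area = |Σ|/2 = 982.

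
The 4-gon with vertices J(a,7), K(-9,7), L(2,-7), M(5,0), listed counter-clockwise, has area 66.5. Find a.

-7

The doubled signed area Σ (x_i y_{i+1} − x_{i+1} y_i) is linear in a.
With a=0 it equals 182; the coefficient of a is 7 (from the two edges through J).
So 7·a + 182 = 2·66.5 = 133 ⇒ a = -7.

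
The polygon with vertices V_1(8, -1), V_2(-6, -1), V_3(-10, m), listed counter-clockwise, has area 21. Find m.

The doubled signed area Σ (x_i y_{i+1} − x_{i+1} y_i) is linear in m.
With m=0 it equals -14; the coefficient of m is -14 (from the two edges through V_3).
So -14·m + -14 = 2·21 = 42 ⇒ m = -4.

-4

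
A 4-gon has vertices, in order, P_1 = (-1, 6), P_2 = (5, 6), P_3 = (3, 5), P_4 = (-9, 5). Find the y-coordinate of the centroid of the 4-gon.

Apply Gauss's area formula. First the cross-terms c_i = x_i·y_{i+1} − x_{i+1}·y_i:
  -36, 7, 60, -49  ⇒  2A = -18, A = -9.
Then Σ (y_i + y_{i+1})·c_i = -294, so ȳ = -294 / (6·(-9)) = 49/9.

49/9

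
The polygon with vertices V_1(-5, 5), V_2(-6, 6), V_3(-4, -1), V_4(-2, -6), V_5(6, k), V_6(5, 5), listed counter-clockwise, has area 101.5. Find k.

The doubled signed area Σ (x_i y_{i+1} − x_{i+1} y_i) is linear in k.
With k=0 it equals 168; the coefficient of k is -7 (from the two edges through V_5).
So -7·k + 168 = 2·101.5 = 203 ⇒ k = -5.

-5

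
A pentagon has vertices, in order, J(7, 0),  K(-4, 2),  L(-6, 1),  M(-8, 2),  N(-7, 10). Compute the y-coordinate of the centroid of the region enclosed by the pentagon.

Apply Gauss's area formula. First the cross-terms c_i = x_i·y_{i+1} − x_{i+1}·y_i:
  14, 8, -4, -66, -70  ⇒  2A = -118, A = -59.
Then Σ (y_i + y_{i+1})·c_i = -1452, so ȳ = -1452 / (6·(-59)) = 242/59.

242/59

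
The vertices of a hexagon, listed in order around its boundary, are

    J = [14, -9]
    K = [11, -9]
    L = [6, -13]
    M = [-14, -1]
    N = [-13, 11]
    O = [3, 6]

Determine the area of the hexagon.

J→K: (14)(-9) − (11)(-9) = -27
K→L: (11)(-13) − (6)(-9) = -89
L→M: (6)(-1) − (-14)(-13) = -188
M→N: (-14)(11) − (-13)(-1) = -167
N→O: (-13)(6) − (3)(11) = -111
O→J: (3)(-9) − (14)(6) = -111
Σ = -693
Area = |Σ|/2 = 346.5.

346.5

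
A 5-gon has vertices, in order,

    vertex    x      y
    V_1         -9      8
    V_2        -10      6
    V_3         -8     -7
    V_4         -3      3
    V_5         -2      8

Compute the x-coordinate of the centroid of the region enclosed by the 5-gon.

Apply Gauss's area formula. First the cross-terms c_i = x_i·y_{i+1} − x_{i+1}·y_i:
  26, 118, -45, -18, 56  ⇒  2A = 137, A = 68.5.
Then Σ (x_i + x_{i+1})·c_i = -2649, so x̄ = -2649 / (6·68.5) = -883/137.

-883/137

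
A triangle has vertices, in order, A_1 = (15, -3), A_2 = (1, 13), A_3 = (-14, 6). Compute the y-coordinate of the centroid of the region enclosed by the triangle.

Apply the shoelace formula. First the cross-terms c_i = x_i·y_{i+1} − x_{i+1}·y_i:
  198, 188, -48  ⇒  2A = 338, A = 169.
Then Σ (y_i + y_{i+1})·c_i = 5408, so ȳ = 5408 / (6·169) = 16/3.

16/3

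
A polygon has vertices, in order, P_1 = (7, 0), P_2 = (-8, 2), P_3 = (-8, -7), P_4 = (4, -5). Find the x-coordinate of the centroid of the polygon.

Apply the shoelace formula. First the cross-terms c_i = x_i·y_{i+1} − x_{i+1}·y_i:
  14, 72, 68, 35  ⇒  2A = 189, A = 94.5.
Then Σ (x_i + x_{i+1})·c_i = -1053, so x̄ = -1053 / (6·94.5) = -13/7.

-13/7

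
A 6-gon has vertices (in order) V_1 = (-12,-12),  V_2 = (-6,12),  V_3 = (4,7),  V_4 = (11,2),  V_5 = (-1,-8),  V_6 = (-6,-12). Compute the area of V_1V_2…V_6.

284.5

Apply the shoelace formula: 2A = Σ (x_i·y_{i+1} − x_{i+1}·y_i), indices taken mod 6.
Cross-terms: -216, -90, -69, -86, -36, -72  ⇒  Σ = -569
Area = |Σ|/2 = 284.5.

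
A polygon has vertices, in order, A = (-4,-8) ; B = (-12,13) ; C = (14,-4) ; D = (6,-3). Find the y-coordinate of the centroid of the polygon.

29/27

Apply the shoelace (surveyor's) formula. First the cross-terms c_i = x_i·y_{i+1} − x_{i+1}·y_i:
  -148, -134, -18, -60  ⇒  2A = -360, A = -180.
Then Σ (y_i + y_{i+1})·c_i = -1160, so ȳ = -1160 / (6·(-180)) = 29/27.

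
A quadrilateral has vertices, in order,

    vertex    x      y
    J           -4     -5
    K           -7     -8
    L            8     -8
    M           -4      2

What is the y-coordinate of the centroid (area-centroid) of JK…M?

-623/129

Apply the shoelace (surveyor's) formula. First the cross-terms c_i = x_i·y_{i+1} − x_{i+1}·y_i:
  -3, 120, -16, 28  ⇒  2A = 129, A = 64.5.
Then Σ (y_i + y_{i+1})·c_i = -1869, so ȳ = -1869 / (6·64.5) = -623/129.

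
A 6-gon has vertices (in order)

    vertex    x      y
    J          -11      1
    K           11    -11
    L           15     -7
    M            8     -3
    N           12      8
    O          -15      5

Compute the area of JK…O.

264.5

Apply the shoelace formula: 2A = Σ (x_i·y_{i+1} − x_{i+1}·y_i), indices taken mod 6.
Cross-terms: 110, 88, 11, 100, 180, 40  ⇒  Σ = 529
Area = |Σ|/2 = 264.5.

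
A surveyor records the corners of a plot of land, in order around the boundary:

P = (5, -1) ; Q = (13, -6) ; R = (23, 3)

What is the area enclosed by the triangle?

Apply Gauss's area formula: 2A = Σ (x_i·y_{i+1} − x_{i+1}·y_i), indices taken mod 3.
Σ = (-17) + (177) + (-38) = 122
Area = |Σ|/2 = 61.

61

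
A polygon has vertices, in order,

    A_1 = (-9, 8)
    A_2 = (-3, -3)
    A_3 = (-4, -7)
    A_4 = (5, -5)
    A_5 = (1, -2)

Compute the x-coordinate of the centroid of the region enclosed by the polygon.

-1.9

Apply Gauss's area formula. First the cross-terms c_i = x_i·y_{i+1} − x_{i+1}·y_i:
  51, 9, 55, -5, -10  ⇒  2A = 100, A = 50.
Then Σ (x_i + x_{i+1})·c_i = -570, so x̄ = -570 / (6·50) = -1.9.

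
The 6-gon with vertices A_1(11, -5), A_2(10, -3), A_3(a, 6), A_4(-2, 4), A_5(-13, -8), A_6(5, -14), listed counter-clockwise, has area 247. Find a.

-2

The doubled signed area Σ (x_i y_{i+1} − x_{i+1} y_i) is linear in a.
With a=0 it equals 508; the coefficient of a is 7 (from the two edges through A_3).
So 7·a + 508 = 2·247 = 494 ⇒ a = -2.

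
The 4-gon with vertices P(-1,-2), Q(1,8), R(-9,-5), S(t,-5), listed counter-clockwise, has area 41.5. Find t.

The doubled signed area Σ (x_i y_{i+1} − x_{i+1} y_i) is linear in t.
With t=0 it equals 101; the coefficient of t is 3 (from the two edges through S).
So 3·t + 101 = 2·41.5 = 83 ⇒ t = -6.

-6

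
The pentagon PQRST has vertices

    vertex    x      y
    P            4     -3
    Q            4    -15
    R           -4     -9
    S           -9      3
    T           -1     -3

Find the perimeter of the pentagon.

|PQ| = √((0)² + (-12)²) = √144 = 12
|QR| = √((-8)² + (6)²) = √100 = 10
|RS| = √((-5)² + (12)²) = √169 = 13
|ST| = √((8)² + (-6)²) = √100 = 10
|TP| = √((5)² + (0)²) = √25 = 5
Perimeter = 12 + 10 + 13 + 10 + 5 = 50.

50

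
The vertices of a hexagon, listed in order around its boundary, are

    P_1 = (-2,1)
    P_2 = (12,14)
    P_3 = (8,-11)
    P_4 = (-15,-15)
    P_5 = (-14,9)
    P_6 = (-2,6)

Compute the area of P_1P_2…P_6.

Apply the shoelace formula: 2A = Σ (x_i·y_{i+1} − x_{i+1}·y_i), indices taken mod 6.
P_1→P_2: (-2)(14) − (12)(1) = -40
P_2→P_3: (12)(-11) − (8)(14) = -244
P_3→P_4: (8)(-15) − (-15)(-11) = -285
P_4→P_5: (-15)(9) − (-14)(-15) = -345
P_5→P_6: (-14)(6) − (-2)(9) = -66
P_6→P_1: (-2)(1) − (-2)(6) = 10
Σ = -970
Area = |Σ|/2 = 485.

485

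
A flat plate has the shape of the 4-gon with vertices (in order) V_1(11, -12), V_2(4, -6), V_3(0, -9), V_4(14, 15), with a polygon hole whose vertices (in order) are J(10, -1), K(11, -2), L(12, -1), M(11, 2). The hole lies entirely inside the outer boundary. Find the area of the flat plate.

126.5

Outer boundary:
Apply the surveyor's formula: 2A = Σ (x_i·y_{i+1} − x_{i+1}·y_i), indices taken mod 4.
V_1→V_2: (11)(-6) − (4)(-12) = -18
V_2→V_3: (4)(-9) − (0)(-6) = -36
V_3→V_4: (0)(15) − (14)(-9) = 126
V_4→V_1: (14)(-12) − (11)(15) = -333
Σ = -261
Area = |Σ|/2 = 130.5.
Hole:
Apply the shoelace formula: 2A = Σ (x_i·y_{i+1} − x_{i+1}·y_i), indices taken mod 4.
J→K: (10)(-2) − (11)(-1) = -9
K→L: (11)(-1) − (12)(-2) = 13
L→M: (12)(2) − (11)(-1) = 35
M→J: (11)(-1) − (10)(2) = -31
Σ = 8
Area = |Σ|/2 = 4.
Net area = 130.5 − 4 = 126.5.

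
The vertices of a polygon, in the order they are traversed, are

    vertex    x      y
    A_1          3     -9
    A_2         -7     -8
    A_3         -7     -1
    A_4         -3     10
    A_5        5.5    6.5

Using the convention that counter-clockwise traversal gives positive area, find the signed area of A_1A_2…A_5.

Apply the shoelace formula: 2A = Σ (x_i·y_{i+1} − x_{i+1}·y_i), indices taken mod 5.
A_1→A_2: (3)(-8) − (-7)(-9) = -87
A_2→A_3: (-7)(-1) − (-7)(-8) = -49
A_3→A_4: (-7)(10) − (-3)(-1) = -73
A_4→A_5: (-3)(6.5) − (5.5)(10) = -74.5
A_5→A_1: (5.5)(-9) − (3)(6.5) = -69
Σ = -352.5
Signed area = Σ/2 = -176.25 (negative ⇒ clockwise traversal).

-176.25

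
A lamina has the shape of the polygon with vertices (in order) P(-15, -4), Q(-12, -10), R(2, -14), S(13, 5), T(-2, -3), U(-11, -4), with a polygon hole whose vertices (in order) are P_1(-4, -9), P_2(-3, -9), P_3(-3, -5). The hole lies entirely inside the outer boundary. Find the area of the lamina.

204

Outer boundary:
P→Q: (-15)(-10) − (-12)(-4) = 102
Q→R: (-12)(-14) − (2)(-10) = 188
R→S: (2)(5) − (13)(-14) = 192
S→T: (13)(-3) − (-2)(5) = -29
T→U: (-2)(-4) − (-11)(-3) = -25
U→P: (-11)(-4) − (-15)(-4) = -16
Σ = 412
Area = |Σ|/2 = 206.
Hole:
Apply the shoelace formula: 2A = Σ (x_i·y_{i+1} − x_{i+1}·y_i), indices taken mod 3.
Cross-terms: 9, -12, 7  ⇒  Σ = 4
Area = |Σ|/2 = 2.
Net area = 206 − 2 = 204.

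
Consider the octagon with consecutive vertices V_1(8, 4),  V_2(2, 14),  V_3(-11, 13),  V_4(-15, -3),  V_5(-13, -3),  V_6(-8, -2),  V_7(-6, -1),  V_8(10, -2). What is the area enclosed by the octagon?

Apply Gauss's area formula: 2A = Σ (x_i·y_{i+1} − x_{i+1}·y_i), indices taken mod 8.
Σ = (104) + (180) + (228) + (6) + (2) + (-4) + (22) + (56) = 594
Area = |Σ|/2 = 297.

297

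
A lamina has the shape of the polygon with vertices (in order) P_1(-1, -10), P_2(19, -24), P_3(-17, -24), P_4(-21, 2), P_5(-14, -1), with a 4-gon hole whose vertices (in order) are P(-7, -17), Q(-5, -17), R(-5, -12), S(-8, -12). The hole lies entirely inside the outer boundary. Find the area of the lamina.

Outer boundary:
Σ = (214) + (-864) + (-538) + (49) + (139) = -1000
Area = |Σ|/2 = 500.
Hole:
Apply the shoelace formula: 2A = Σ (x_i·y_{i+1} − x_{i+1}·y_i), indices taken mod 4.
Σ = (34) + (-25) + (-36) + (52) = 25
Area = |Σ|/2 = 12.5.
Net area = 500 − 12.5 = 487.5.

487.5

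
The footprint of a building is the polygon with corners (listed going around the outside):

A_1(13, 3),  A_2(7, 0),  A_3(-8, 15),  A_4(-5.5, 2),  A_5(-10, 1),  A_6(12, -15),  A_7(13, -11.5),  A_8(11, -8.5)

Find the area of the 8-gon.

259.75

Apply the surveyor's formula: 2A = Σ (x_i·y_{i+1} − x_{i+1}·y_i), indices taken mod 8.
Σ = (-21) + (105) + (66.5) + (14.5) + (138) + (57) + (16) + (143.5) = 519.5
Area = |Σ|/2 = 259.75.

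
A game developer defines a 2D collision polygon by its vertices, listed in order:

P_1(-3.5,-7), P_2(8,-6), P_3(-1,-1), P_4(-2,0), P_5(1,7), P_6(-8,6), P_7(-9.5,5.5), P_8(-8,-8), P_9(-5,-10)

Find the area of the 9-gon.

P_1→P_2: (-3.5)(-6) − (8)(-7) = 77
P_2→P_3: (8)(-1) − (-1)(-6) = -14
P_3→P_4: (-1)(0) − (-2)(-1) = -2
P_4→P_5: (-2)(7) − (1)(0) = -14
P_5→P_6: (1)(6) − (-8)(7) = 62
P_6→P_7: (-8)(5.5) − (-9.5)(6) = 13
P_7→P_8: (-9.5)(-8) − (-8)(5.5) = 120
P_8→P_9: (-8)(-10) − (-5)(-8) = 40
P_9→P_1: (-5)(-7) − (-3.5)(-10) = 0
Σ = 282
Area = |Σ|/2 = 141.

141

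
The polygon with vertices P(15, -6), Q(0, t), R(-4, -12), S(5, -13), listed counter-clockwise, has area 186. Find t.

The doubled signed area Σ (x_i y_{i+1} − x_{i+1} y_i) is linear in t.
With t=0 it equals 277; the coefficient of t is 19 (from the two edges through Q).
So 19·t + 277 = 2·186 = 372 ⇒ t = 5.

5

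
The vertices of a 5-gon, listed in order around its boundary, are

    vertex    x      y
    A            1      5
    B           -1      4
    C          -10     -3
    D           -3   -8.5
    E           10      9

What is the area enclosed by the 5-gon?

113.5

Cross-terms: 9, 43, 76, 58, 41  ⇒  Σ = 227
Area = |Σ|/2 = 113.5.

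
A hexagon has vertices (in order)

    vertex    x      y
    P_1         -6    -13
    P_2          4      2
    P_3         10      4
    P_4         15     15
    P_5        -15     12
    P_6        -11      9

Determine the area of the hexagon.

P_1→P_2: (-6)(2) − (4)(-13) = 40
P_2→P_3: (4)(4) − (10)(2) = -4
P_3→P_4: (10)(15) − (15)(4) = 90
P_4→P_5: (15)(12) − (-15)(15) = 405
P_5→P_6: (-15)(9) − (-11)(12) = -3
P_6→P_1: (-11)(-13) − (-6)(9) = 197
Σ = 725
Area = |Σ|/2 = 362.5.

362.5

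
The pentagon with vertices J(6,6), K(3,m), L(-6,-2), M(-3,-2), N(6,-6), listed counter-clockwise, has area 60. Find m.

3

Write out the shoelace sum; only the two edges meeting at K involve m:
2·Area = [(6·m − 3·6) + (3·(-2) − (-6)·m)] + 108
       = 12·m + 84 = 120
⇒ m = 3.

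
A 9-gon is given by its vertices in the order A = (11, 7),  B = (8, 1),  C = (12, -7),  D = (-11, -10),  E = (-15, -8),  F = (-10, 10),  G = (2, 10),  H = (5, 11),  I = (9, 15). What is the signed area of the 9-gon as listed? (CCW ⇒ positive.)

Apply Gauss's area formula: 2A = Σ (x_i·y_{i+1} − x_{i+1}·y_i), indices taken mod 9.
Σ = (-45) + (-68) + (-197) + (-62) + (-230) + (-120) + (-28) + (-24) + (-102) = -876
Signed area = Σ/2 = -438 (negative ⇒ clockwise traversal).

-438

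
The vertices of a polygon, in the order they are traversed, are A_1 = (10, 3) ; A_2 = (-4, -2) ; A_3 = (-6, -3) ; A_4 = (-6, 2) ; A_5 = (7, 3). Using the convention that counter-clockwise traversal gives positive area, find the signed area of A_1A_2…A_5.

-39.5

Σ = (-8) + (0) + (-30) + (-32) + (-9) = -79
Signed area = Σ/2 = -39.5 (negative ⇒ clockwise traversal).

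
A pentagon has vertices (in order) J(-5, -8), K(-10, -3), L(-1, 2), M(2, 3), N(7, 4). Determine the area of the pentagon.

72

J→K: (-5)(-3) − (-10)(-8) = -65
K→L: (-10)(2) − (-1)(-3) = -23
L→M: (-1)(3) − (2)(2) = -7
M→N: (2)(4) − (7)(3) = -13
N→J: (7)(-8) − (-5)(4) = -36
Σ = -144
Area = |Σ|/2 = 72.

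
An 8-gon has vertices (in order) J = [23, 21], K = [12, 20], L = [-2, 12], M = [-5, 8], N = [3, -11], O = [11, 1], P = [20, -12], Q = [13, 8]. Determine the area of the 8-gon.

Σ = (208) + (184) + (44) + (31) + (124) + (-152) + (316) + (89) = 844
Area = |Σ|/2 = 422.

422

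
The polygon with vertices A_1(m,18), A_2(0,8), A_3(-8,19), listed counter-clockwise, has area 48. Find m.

Write out the shoelace sum; only the two edges meeting at A_1 involve m:
2·Area = [((-8)·18 − m·19) + (m·8 − 0·18)] + 64
       = -11·m + -80 = 96
⇒ m = -16.

-16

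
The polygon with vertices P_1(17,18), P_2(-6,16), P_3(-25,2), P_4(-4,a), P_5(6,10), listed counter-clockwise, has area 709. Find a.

The doubled signed area Σ (x_i y_{i+1} − x_{i+1} y_i) is linear in a.
With a=0 it equals 674; the coefficient of a is -31 (from the two edges through P_4).
So -31·a + 674 = 2·709 = 1418 ⇒ a = -24.

-24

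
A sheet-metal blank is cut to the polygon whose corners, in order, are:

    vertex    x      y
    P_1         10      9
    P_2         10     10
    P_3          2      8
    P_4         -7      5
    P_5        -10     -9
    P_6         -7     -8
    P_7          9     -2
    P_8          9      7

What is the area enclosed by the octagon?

222

Apply the surveyor's formula: 2A = Σ (x_i·y_{i+1} − x_{i+1}·y_i), indices taken mod 8.
P_1→P_2: (10)(10) − (10)(9) = 10
P_2→P_3: (10)(8) − (2)(10) = 60
P_3→P_4: (2)(5) − (-7)(8) = 66
P_4→P_5: (-7)(-9) − (-10)(5) = 113
P_5→P_6: (-10)(-8) − (-7)(-9) = 17
P_6→P_7: (-7)(-2) − (9)(-8) = 86
P_7→P_8: (9)(7) − (9)(-2) = 81
P_8→P_1: (9)(9) − (10)(7) = 11
Σ = 444
Area = |Σ|/2 = 222.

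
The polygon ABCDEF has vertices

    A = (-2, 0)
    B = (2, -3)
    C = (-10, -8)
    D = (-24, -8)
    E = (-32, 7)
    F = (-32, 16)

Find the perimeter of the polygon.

|AB| = √((4)² + (-3)²) = √25 = 5
|BC| = √((-12)² + (-5)²) = √169 = 13
|CD| = √((-14)² + (0)²) = √196 = 14
|DE| = √((-8)² + (15)²) = √289 = 17
|EF| = √((0)² + (9)²) = √81 = 9
|FA| = √((30)² + (-16)²) = √1156 = 34
Perimeter = 5 + 13 + 14 + 17 + 9 + 34 = 92.

92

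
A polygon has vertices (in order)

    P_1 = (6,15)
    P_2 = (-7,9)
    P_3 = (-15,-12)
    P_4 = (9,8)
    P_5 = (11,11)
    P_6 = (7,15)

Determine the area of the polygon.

240

Cross-terms: 159, 219, -12, 11, 88, 15  ⇒  Σ = 480
Area = |Σ|/2 = 240.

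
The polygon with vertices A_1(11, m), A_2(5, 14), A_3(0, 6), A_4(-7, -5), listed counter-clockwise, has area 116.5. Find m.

4

Write out the shoelace sum; only the two edges meeting at A_1 involve m:
2·Area = [((-7)·m − 11·(-5)) + (11·14 − 5·m)] + 72
       = -12·m + 281 = 233
⇒ m = 4.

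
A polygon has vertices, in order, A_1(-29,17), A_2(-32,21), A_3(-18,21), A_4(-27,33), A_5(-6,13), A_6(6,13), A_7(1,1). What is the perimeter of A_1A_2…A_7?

122

|A_1A_2| = √((-3)² + (4)²) = √25 = 5
|A_2A_3| = √((14)² + (0)²) = √196 = 14
|A_3A_4| = √((-9)² + (12)²) = √225 = 15
|A_4A_5| = √((21)² + (-20)²) = √841 = 29
|A_5A_6| = √((12)² + (0)²) = √144 = 12
|A_6A_7| = √((-5)² + (-12)²) = √169 = 13
|A_7A_1| = √((-30)² + (16)²) = √1156 = 34
Perimeter = 5 + 14 + 15 + 29 + 12 + 13 + 34 = 122.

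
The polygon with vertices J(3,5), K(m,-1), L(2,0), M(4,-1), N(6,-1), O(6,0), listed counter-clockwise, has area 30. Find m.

The doubled signed area Σ (x_i y_{i+1} − x_{i+1} y_i) is linear in m.
With m=0 it equals 35; the coefficient of m is -5 (from the two edges through K).
So -5·m + 35 = 2·30 = 60 ⇒ m = -5.

-5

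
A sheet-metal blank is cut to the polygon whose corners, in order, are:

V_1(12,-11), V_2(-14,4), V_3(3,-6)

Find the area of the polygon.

Cross-terms: -106, 72, 39  ⇒  Σ = 5
Area = |Σ|/2 = 2.5.

2.5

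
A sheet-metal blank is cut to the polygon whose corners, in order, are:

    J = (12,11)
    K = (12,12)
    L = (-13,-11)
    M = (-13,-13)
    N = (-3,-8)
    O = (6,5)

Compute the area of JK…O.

83

Apply Gauss's area formula: 2A = Σ (x_i·y_{i+1} − x_{i+1}·y_i), indices taken mod 6.
Σ = (12) + (24) + (26) + (65) + (33) + (6) = 166
Area = |Σ|/2 = 83.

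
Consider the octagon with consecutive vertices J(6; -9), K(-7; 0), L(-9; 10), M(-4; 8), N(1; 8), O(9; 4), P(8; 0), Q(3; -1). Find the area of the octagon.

Cross-terms: -63, -70, -32, -40, -68, -32, -8, -21  ⇒  Σ = -334
Area = |Σ|/2 = 167.

167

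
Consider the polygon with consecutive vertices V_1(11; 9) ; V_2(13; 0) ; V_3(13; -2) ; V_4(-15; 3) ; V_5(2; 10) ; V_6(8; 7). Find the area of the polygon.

Apply the shoelace formula: 2A = Σ (x_i·y_{i+1} − x_{i+1}·y_i), indices taken mod 6.
Σ = (-117) + (-26) + (9) + (-156) + (-66) + (-5) = -361
Area = |Σ|/2 = 180.5.

180.5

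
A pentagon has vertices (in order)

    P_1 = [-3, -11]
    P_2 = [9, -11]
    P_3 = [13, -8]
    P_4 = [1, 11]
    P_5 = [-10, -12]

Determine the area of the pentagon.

263

Apply the surveyor's formula: 2A = Σ (x_i·y_{i+1} − x_{i+1}·y_i), indices taken mod 5.
Cross-terms: 132, 71, 151, 98, 74  ⇒  Σ = 526
Area = |Σ|/2 = 263.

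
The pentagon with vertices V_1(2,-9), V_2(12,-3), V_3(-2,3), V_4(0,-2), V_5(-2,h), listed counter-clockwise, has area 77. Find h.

-2

The doubled signed area Σ (x_i y_{i+1} − x_{i+1} y_i) is linear in h.
With h=0 it equals 150; the coefficient of h is -2 (from the two edges through V_5).
So -2·h + 150 = 2·77 = 154 ⇒ h = -2.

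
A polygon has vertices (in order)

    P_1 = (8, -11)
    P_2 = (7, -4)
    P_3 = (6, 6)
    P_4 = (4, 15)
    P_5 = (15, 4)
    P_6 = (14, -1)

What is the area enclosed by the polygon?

124.5

Apply the shoelace (surveyor's) formula: 2A = Σ (x_i·y_{i+1} − x_{i+1}·y_i), indices taken mod 6.
Cross-terms: 45, 66, 66, -209, -71, -146  ⇒  Σ = -249
Area = |Σ|/2 = 124.5.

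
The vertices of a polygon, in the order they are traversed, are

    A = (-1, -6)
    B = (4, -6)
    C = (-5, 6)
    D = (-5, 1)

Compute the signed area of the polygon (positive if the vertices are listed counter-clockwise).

Cross-terms: 30, -6, 25, 31  ⇒  Σ = 80
Signed area = Σ/2 = 40 (positive ⇒ counter-clockwise traversal).

40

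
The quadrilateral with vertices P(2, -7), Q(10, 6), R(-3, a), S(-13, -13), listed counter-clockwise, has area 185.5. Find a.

5

The doubled signed area Σ (x_i y_{i+1} − x_{i+1} y_i) is linear in a.
With a=0 it equals 256; the coefficient of a is 23 (from the two edges through R).
So 23·a + 256 = 2·185.5 = 371 ⇒ a = 5.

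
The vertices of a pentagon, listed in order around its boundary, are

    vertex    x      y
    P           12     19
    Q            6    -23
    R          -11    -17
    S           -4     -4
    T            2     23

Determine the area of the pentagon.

Apply the surveyor's formula: 2A = Σ (x_i·y_{i+1} − x_{i+1}·y_i), indices taken mod 5.
P→Q: (12)(-23) − (6)(19) = -390
Q→R: (6)(-17) − (-11)(-23) = -355
R→S: (-11)(-4) − (-4)(-17) = -24
S→T: (-4)(23) − (2)(-4) = -84
T→P: (2)(19) − (12)(23) = -238
Σ = -1091
Area = |Σ|/2 = 545.5.

545.5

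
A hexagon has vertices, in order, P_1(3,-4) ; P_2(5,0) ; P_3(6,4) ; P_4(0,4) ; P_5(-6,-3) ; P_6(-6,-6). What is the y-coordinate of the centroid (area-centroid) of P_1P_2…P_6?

-61/74

Apply the surveyor's formula. First the cross-terms c_i = x_i·y_{i+1} − x_{i+1}·y_i:
  20, 20, 24, 24, 18, 42  ⇒  2A = 148, A = 74.
Then Σ (y_i + y_{i+1})·c_i = -366, so ȳ = -366 / (6·74) = -61/74.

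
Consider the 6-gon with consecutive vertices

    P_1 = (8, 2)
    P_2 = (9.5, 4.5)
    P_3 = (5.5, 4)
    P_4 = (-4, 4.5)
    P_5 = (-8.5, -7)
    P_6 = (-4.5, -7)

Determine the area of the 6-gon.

106.125

Apply the shoelace formula: 2A = Σ (x_i·y_{i+1} − x_{i+1}·y_i), indices taken mod 6.
P_1→P_2: (8)(4.5) − (9.5)(2) = 17
P_2→P_3: (9.5)(4) − (5.5)(4.5) = 13.25
P_3→P_4: (5.5)(4.5) − (-4)(4) = 40.75
P_4→P_5: (-4)(-7) − (-8.5)(4.5) = 66.25
P_5→P_6: (-8.5)(-7) − (-4.5)(-7) = 28
P_6→P_1: (-4.5)(2) − (8)(-7) = 47
Σ = 212.25
Area = |Σ|/2 = 106.125.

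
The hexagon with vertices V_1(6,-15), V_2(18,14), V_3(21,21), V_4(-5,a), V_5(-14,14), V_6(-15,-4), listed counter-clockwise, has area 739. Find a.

Write out the shoelace sum; only the two edges meeting at V_4 involve a:
2·Area = [(21·a − (-5)·21) + ((-5)·14 − (-14)·a)] + 953
       = 35·a + 988 = 1478
⇒ a = 14.

14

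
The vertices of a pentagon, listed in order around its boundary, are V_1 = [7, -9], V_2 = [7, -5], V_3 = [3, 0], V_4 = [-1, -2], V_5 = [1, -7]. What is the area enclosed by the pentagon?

43

V_1→V_2: (7)(-5) − (7)(-9) = 28
V_2→V_3: (7)(0) − (3)(-5) = 15
V_3→V_4: (3)(-2) − (-1)(0) = -6
V_4→V_5: (-1)(-7) − (1)(-2) = 9
V_5→V_1: (1)(-9) − (7)(-7) = 40
Σ = 86
Area = |Σ|/2 = 43.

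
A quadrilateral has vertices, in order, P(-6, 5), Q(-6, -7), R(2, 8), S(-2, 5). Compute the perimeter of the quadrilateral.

38

|PQ| = √((0)² + (-12)²) = √144 = 12
|QR| = √((8)² + (15)²) = √289 = 17
|RS| = √((-4)² + (-3)²) = √25 = 5
|SP| = √((-4)² + (0)²) = √16 = 4
Perimeter = 12 + 17 + 5 + 4 = 38.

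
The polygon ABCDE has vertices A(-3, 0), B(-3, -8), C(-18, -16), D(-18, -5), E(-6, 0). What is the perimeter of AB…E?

|AB| = √((0)² + (-8)²) = √64 = 8
|BC| = √((-15)² + (-8)²) = √289 = 17
|CD| = √((0)² + (11)²) = √121 = 11
|DE| = √((12)² + (5)²) = √169 = 13
|EA| = √((3)² + (0)²) = √9 = 3
Perimeter = 8 + 17 + 11 + 13 + 3 = 52.

52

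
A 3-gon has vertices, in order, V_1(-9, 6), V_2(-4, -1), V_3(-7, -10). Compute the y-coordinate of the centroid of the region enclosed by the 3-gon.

-5/3

Apply the shoelace formula. First the cross-terms c_i = x_i·y_{i+1} − x_{i+1}·y_i:
  33, 33, -132  ⇒  2A = -66, A = -33.
Then Σ (y_i + y_{i+1})·c_i = 330, so ȳ = 330 / (6·(-33)) = -5/3.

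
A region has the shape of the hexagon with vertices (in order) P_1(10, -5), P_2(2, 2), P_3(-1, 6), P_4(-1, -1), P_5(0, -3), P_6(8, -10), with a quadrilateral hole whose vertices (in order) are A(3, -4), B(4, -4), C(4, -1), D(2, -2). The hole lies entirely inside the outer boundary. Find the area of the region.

65

Outer boundary:
P_1→P_2: (10)(2) − (2)(-5) = 30
P_2→P_3: (2)(6) − (-1)(2) = 14
P_3→P_4: (-1)(-1) − (-1)(6) = 7
P_4→P_5: (-1)(-3) − (0)(-1) = 3
P_5→P_6: (0)(-10) − (8)(-3) = 24
P_6→P_1: (8)(-5) − (10)(-10) = 60
Σ = 138
Area = |Σ|/2 = 69.
Hole:
Apply the shoelace formula: 2A = Σ (x_i·y_{i+1} − x_{i+1}·y_i), indices taken mod 4.
Σ = (4) + (12) + (-6) + (-2) = 8
Area = |Σ|/2 = 4.
Net area = 69 − 4 = 65.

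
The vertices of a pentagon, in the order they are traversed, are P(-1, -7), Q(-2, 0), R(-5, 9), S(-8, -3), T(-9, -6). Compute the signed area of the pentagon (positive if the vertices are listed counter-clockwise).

Cross-terms: -14, -18, 87, 21, 57  ⇒  Σ = 133
Signed area = Σ/2 = 66.5 (positive ⇒ counter-clockwise traversal).

66.5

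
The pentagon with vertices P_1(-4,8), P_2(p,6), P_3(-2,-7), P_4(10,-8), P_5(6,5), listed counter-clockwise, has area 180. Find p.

Write out the shoelace sum; only the two edges meeting at P_2 involve p:
2·Area = [((-4)·6 − p·8) + (p·(-7) − (-2)·6)] + 252
       = -15·p + 240 = 360
⇒ p = -8.

-8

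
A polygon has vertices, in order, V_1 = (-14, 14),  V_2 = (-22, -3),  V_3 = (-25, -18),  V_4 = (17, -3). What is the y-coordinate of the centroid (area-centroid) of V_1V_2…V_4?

Apply the shoelace formula. First the cross-terms c_i = x_i·y_{i+1} − x_{i+1}·y_i:
  350, 321, 381, 196  ⇒  2A = 1248, A = 624.
Then Σ (y_i + y_{i+1})·c_i = -8736, so ȳ = -8736 / (6·624) = -7/3.

-7/3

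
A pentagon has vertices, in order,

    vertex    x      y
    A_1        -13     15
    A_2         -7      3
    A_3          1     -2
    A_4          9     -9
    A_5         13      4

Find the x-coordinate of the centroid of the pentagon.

115/81

Apply the shoelace formula. First the cross-terms c_i = x_i·y_{i+1} − x_{i+1}·y_i:
  66, 11, 9, 153, 247  ⇒  2A = 486, A = 243.
Then Σ (x_i + x_{i+1})·c_i = 2070, so x̄ = 2070 / (6·243) = 115/81.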